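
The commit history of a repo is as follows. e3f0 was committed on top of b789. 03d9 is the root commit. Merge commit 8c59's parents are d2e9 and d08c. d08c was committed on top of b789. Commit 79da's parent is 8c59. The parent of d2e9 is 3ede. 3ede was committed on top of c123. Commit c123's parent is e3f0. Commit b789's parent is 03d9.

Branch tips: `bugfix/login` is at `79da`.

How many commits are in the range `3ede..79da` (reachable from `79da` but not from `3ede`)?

Reachable from 79da: {03d9, 3ede, 79da, 8c59, b789, c123, d08c, d2e9, e3f0}.
Reachable from 3ede: {03d9, 3ede, b789, c123, e3f0}.
In 79da's history but not 3ede's: {79da, 8c59, d08c, d2e9} — 4 commits.

4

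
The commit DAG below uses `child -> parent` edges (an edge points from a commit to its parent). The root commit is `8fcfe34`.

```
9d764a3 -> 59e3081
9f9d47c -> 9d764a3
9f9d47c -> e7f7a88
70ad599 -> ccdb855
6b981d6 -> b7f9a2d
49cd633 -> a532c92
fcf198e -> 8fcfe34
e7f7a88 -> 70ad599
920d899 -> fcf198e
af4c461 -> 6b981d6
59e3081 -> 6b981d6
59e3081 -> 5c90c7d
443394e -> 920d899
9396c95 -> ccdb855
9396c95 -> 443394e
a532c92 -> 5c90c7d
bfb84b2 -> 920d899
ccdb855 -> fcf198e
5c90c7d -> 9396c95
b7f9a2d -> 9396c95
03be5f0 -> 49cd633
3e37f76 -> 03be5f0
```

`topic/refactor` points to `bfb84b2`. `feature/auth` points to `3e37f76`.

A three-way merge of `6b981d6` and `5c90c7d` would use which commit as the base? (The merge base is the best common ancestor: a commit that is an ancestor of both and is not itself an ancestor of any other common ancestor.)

9396c95

Ancestors of 6b981d6: {443394e, 6b981d6, 8fcfe34, 920d899, 9396c95, b7f9a2d, ccdb855, fcf198e}.
Ancestors of 5c90c7d: {443394e, 5c90c7d, 8fcfe34, 920d899, 9396c95, ccdb855, fcf198e}.
Common ancestors: {443394e, 8fcfe34, 920d899, 9396c95, ccdb855, fcf198e}.
Among these, 9396c95 is not an ancestor of any other common ancestor — it is the merge base.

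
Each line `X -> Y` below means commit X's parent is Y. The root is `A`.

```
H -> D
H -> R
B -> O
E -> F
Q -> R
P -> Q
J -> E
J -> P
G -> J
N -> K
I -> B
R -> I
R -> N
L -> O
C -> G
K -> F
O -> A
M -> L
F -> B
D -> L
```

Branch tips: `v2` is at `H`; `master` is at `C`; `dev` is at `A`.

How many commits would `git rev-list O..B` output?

1

Reachable from B: {A, B, O}.
Reachable from O: {A, O}.
In B's history but not O's: {B} — 1 commit.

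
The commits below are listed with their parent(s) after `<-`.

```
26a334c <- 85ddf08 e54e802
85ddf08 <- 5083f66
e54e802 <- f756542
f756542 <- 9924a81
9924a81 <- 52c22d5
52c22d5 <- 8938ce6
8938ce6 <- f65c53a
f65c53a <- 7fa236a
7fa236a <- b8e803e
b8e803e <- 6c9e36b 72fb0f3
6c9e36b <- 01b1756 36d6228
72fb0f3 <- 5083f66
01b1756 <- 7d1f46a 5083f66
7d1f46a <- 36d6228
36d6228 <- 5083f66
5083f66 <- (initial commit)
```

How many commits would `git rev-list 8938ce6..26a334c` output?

6

Reachable from 26a334c: {01b1756, 26a334c, 36d6228, 5083f66, 52c22d5, 6c9e36b, 72fb0f3, 7d1f46a, 7fa236a, 85ddf08, 8938ce6, 9924a81, b8e803e, e54e802, f65c53a, f756542}.
Reachable from 8938ce6: {01b1756, 36d6228, 5083f66, 6c9e36b, 72fb0f3, 7d1f46a, 7fa236a, 8938ce6, b8e803e, f65c53a}.
In 26a334c's history but not 8938ce6's: {26a334c, 52c22d5, 85ddf08, 9924a81, e54e802, f756542} — 6 commits.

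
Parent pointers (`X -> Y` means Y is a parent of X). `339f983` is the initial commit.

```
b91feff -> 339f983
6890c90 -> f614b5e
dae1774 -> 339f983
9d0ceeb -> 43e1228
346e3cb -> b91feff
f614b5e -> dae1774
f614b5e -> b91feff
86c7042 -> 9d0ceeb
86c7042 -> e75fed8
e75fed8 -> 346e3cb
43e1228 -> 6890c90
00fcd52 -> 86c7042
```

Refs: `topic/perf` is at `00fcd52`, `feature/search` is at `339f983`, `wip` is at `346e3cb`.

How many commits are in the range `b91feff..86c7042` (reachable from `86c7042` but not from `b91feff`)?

Reachable from 86c7042: {339f983, 346e3cb, 43e1228, 6890c90, 86c7042, 9d0ceeb, b91feff, dae1774, e75fed8, f614b5e}.
Reachable from b91feff: {339f983, b91feff}.
In 86c7042's history but not b91feff's: {346e3cb, 43e1228, 6890c90, 86c7042, 9d0ceeb, dae1774, e75fed8, f614b5e} — 8 commits.

8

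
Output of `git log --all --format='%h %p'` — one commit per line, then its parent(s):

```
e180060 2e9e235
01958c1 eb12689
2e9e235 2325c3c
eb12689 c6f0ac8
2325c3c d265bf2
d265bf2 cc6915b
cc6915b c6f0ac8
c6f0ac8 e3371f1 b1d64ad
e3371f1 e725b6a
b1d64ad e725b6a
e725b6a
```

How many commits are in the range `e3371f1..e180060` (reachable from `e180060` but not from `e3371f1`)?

Reachable from e180060: {2325c3c, 2e9e235, b1d64ad, c6f0ac8, cc6915b, d265bf2, e180060, e3371f1, e725b6a}.
Reachable from e3371f1: {e3371f1, e725b6a}.
In e180060's history but not e3371f1's: {2325c3c, 2e9e235, b1d64ad, c6f0ac8, cc6915b, d265bf2, e180060} — 7 commits.

7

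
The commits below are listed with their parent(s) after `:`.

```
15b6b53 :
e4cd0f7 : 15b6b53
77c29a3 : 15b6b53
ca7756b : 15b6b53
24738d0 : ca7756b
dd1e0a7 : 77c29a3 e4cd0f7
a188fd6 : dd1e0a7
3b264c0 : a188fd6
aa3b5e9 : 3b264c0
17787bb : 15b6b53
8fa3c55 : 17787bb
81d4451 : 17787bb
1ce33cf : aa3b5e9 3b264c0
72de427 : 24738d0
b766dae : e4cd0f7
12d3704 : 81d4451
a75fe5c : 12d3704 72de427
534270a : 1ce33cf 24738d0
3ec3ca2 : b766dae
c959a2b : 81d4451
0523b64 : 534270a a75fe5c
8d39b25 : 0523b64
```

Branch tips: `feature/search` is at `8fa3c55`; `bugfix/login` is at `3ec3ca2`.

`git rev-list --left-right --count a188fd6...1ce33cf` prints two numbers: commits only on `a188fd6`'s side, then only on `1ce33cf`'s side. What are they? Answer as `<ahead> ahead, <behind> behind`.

0 ahead, 3 behind

Reachable from a188fd6: {15b6b53, 77c29a3, a188fd6, dd1e0a7, e4cd0f7}.
Reachable from 1ce33cf: {15b6b53, 1ce33cf, 3b264c0, 77c29a3, a188fd6, aa3b5e9, dd1e0a7, e4cd0f7}.
Only in a188fd6's history (ahead): {} — 0.
Only in 1ce33cf's history (behind): {1ce33cf, 3b264c0, aa3b5e9} — 3.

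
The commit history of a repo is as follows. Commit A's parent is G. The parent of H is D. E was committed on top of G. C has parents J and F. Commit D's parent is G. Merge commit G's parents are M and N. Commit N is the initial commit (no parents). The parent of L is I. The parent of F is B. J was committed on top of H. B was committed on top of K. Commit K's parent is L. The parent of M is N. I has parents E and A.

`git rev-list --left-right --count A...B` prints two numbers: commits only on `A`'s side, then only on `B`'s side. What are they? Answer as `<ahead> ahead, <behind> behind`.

0 ahead, 5 behind

Reachable from A: {A, G, M, N}.
Reachable from B: {A, B, E, G, I, K, L, M, N}.
Only in A's history (ahead): {} — 0.
Only in B's history (behind): {B, E, I, K, L} — 5.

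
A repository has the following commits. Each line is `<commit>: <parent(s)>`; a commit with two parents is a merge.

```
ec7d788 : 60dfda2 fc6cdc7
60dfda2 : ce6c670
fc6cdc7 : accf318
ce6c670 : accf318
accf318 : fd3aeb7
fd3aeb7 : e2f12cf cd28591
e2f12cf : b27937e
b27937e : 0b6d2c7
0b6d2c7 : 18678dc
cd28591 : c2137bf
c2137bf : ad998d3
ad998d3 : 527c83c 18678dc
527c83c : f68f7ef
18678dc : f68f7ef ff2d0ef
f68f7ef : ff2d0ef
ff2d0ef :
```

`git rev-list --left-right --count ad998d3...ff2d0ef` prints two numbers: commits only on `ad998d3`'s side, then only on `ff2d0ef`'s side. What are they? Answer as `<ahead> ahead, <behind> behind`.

4 ahead, 0 behind

Reachable from ad998d3: {18678dc, 527c83c, ad998d3, f68f7ef, ff2d0ef}.
Reachable from ff2d0ef: {ff2d0ef}.
Only in ad998d3's history (ahead): {18678dc, 527c83c, ad998d3, f68f7ef} — 4.
Only in ff2d0ef's history (behind): {} — 0.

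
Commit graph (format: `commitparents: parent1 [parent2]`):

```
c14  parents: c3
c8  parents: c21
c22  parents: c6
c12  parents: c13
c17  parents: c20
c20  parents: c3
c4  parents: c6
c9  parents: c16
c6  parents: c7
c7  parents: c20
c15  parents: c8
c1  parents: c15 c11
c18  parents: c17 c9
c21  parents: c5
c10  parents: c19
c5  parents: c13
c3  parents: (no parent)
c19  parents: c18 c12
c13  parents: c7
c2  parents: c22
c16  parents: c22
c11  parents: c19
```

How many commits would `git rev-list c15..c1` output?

10

Reachable from c1: {c1, c11, c12, c13, c15, c16, c17, c18, c19, c20, c21, c22, c3, c5, c6, c7, c8, c9}.
Reachable from c15: {c13, c15, c20, c21, c3, c5, c7, c8}.
In c1's history but not c15's: {c1, c11, c12, c16, c17, c18, c19, c22, c6, c9} — 10 commits.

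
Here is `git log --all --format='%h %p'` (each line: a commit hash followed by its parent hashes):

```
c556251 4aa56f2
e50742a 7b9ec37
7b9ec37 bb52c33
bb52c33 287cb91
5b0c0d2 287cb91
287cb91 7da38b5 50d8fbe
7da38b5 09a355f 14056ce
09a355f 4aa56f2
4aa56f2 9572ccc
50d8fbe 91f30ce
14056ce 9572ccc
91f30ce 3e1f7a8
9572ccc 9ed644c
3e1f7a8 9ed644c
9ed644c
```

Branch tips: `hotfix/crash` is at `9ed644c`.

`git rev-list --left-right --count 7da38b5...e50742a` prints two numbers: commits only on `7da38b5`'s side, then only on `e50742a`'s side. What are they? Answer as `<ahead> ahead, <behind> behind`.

Reachable from 7da38b5: {09a355f, 14056ce, 4aa56f2, 7da38b5, 9572ccc, 9ed644c}.
Reachable from e50742a: {09a355f, 14056ce, 287cb91, 3e1f7a8, 4aa56f2, 50d8fbe, 7b9ec37, 7da38b5, 91f30ce, 9572ccc, 9ed644c, bb52c33, e50742a}.
Only in 7da38b5's history (ahead): {} — 0.
Only in e50742a's history (behind): {287cb91, 3e1f7a8, 50d8fbe, 7b9ec37, 91f30ce, bb52c33, e50742a} — 7.

0 ahead, 7 behind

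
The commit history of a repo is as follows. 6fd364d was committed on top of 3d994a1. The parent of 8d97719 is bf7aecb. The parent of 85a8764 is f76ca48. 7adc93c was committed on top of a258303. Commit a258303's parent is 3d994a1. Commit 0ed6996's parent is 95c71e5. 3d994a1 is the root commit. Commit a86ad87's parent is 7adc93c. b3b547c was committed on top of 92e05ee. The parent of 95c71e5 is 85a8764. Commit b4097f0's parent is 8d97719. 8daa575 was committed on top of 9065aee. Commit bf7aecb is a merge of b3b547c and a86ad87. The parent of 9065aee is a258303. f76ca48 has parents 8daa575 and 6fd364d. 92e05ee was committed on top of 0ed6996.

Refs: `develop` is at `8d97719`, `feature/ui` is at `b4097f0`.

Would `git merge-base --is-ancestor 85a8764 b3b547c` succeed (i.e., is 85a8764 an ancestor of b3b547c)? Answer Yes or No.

Yes

Ancestors of b3b547c (commits reachable by following parents): {0ed6996, 3d994a1, 6fd364d, 85a8764, 8daa575, 9065aee, 92e05ee, 95c71e5, a258303, b3b547c, f76ca48}.
85a8764 is in that set, so it is an ancestor of b3b547c.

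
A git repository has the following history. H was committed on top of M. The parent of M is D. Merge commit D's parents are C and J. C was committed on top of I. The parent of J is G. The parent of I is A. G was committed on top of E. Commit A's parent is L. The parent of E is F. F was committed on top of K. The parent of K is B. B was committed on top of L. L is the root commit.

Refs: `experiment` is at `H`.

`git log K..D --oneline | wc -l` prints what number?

8

Reachable from D: {A, B, C, D, E, F, G, I, J, K, L}.
Reachable from K: {B, K, L}.
In D's history but not K's: {A, C, D, E, F, G, I, J} — 8 commits.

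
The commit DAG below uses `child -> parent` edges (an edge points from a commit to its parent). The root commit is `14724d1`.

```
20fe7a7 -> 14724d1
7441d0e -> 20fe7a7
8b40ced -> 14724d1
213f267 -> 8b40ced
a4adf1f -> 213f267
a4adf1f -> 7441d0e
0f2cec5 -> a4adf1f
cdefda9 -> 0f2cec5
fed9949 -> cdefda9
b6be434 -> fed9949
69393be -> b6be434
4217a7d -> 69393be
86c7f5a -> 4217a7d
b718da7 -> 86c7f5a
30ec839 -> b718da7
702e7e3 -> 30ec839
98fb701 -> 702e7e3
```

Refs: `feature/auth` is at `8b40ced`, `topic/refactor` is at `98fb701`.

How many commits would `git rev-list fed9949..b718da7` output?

Reachable from b718da7: {0f2cec5, 14724d1, 20fe7a7, 213f267, 4217a7d, 69393be, 7441d0e, 86c7f5a, 8b40ced, a4adf1f, b6be434, b718da7, cdefda9, fed9949}.
Reachable from fed9949: {0f2cec5, 14724d1, 20fe7a7, 213f267, 7441d0e, 8b40ced, a4adf1f, cdefda9, fed9949}.
In b718da7's history but not fed9949's: {4217a7d, 69393be, 86c7f5a, b6be434, b718da7} — 5 commits.

5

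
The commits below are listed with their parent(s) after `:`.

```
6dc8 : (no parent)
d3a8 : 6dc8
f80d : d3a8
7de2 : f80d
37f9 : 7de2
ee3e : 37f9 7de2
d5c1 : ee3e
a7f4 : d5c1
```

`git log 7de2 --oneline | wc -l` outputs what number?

4

Walking parent pointers from 7de2: reachable set = {6dc8, 7de2, d3a8, f80d}.
That is 4 commits.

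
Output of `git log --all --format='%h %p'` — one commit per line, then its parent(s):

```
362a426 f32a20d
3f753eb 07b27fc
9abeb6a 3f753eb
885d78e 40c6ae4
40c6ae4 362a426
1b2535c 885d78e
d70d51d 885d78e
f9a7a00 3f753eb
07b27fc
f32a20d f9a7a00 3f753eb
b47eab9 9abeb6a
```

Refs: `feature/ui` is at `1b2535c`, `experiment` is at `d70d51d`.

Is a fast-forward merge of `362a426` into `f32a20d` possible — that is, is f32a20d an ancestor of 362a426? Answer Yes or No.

Yes

A fast-forward from f32a20d to 362a426 is possible iff f32a20d is an ancestor of 362a426.
Ancestors of 362a426: {07b27fc, 362a426, 3f753eb, f32a20d, f9a7a00}.
f32a20d is among them, so fast-forward is possible.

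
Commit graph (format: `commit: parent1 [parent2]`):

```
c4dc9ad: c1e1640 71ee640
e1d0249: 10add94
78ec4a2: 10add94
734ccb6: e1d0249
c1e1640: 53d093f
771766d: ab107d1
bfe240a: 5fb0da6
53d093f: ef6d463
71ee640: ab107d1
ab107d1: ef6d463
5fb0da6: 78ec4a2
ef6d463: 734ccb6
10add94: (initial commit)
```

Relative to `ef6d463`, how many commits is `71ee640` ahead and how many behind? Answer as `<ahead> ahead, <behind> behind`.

2 ahead, 0 behind

Reachable from 71ee640: {10add94, 71ee640, 734ccb6, ab107d1, e1d0249, ef6d463}.
Reachable from ef6d463: {10add94, 734ccb6, e1d0249, ef6d463}.
Only in 71ee640's history (ahead): {71ee640, ab107d1} — 2.
Only in ef6d463's history (behind): {} — 0.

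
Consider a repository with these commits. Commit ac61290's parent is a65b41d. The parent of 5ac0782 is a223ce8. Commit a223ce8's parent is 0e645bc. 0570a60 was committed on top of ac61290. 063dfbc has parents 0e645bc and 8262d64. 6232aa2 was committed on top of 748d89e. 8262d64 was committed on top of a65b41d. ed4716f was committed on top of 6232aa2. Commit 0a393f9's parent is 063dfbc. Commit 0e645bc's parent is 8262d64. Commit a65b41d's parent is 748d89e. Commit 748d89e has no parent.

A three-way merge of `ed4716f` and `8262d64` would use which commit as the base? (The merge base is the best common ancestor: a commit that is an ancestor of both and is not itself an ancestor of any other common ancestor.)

748d89e

Ancestors of ed4716f: {6232aa2, 748d89e, ed4716f}.
Ancestors of 8262d64: {748d89e, 8262d64, a65b41d}.
Common ancestors: {748d89e}.
The only common ancestor is 748d89e, so it is the merge base.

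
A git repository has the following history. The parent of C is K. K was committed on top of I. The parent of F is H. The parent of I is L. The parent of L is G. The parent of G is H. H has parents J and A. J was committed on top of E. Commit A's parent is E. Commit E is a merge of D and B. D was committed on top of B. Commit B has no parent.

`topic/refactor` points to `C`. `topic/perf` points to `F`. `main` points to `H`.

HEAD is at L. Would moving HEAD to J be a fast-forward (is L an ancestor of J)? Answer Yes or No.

A fast-forward from L to J is possible iff L is an ancestor of J.
Ancestors of J: {B, D, E, J}.
L is not among them, so fast-forward is not possible.

No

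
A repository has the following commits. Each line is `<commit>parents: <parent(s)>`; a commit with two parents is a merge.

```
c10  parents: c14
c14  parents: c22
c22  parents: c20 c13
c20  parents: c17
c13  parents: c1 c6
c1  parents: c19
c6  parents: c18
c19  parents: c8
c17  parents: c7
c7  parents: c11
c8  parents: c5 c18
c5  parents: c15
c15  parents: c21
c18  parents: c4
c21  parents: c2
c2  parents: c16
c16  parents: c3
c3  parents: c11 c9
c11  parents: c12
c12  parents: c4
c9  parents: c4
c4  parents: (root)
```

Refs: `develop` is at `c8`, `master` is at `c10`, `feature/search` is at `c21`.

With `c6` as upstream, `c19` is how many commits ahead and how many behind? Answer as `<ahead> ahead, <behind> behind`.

Reachable from c19: {c11, c12, c15, c16, c18, c19, c2, c21, c3, c4, c5, c8, c9}.
Reachable from c6: {c18, c4, c6}.
Only in c19's history (ahead): {c11, c12, c15, c16, c19, c2, c21, c3, c5, c8, c9} — 11.
Only in c6's history (behind): {c6} — 1.

11 ahead, 1 behind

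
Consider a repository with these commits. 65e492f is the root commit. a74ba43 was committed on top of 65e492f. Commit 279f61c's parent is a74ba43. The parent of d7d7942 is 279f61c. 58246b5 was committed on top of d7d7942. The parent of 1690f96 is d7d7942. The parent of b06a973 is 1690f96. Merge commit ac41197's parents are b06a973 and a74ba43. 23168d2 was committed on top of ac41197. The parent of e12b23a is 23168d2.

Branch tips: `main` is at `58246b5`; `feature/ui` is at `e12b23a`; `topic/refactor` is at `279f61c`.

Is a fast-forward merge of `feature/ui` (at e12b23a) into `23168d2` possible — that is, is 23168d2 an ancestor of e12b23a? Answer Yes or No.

A fast-forward from 23168d2 to e12b23a is possible iff 23168d2 is an ancestor of e12b23a.
Ancestors of e12b23a: {1690f96, 23168d2, 279f61c, 65e492f, a74ba43, ac41197, b06a973, d7d7942, e12b23a}.
23168d2 is among them, so fast-forward is possible.

Yes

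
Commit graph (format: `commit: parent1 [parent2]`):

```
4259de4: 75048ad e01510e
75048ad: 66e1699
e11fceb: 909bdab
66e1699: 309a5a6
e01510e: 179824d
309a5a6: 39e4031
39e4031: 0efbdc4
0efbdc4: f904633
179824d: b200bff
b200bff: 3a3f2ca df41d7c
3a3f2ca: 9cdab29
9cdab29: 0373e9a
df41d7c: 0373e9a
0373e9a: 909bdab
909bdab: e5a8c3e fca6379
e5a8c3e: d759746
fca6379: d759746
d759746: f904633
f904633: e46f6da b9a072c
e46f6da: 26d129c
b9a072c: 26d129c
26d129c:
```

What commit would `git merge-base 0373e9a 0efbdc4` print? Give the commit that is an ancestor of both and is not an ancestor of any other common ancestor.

Ancestors of 0373e9a: {0373e9a, 26d129c, 909bdab, b9a072c, d759746, e46f6da, e5a8c3e, f904633, fca6379}.
Ancestors of 0efbdc4: {0efbdc4, 26d129c, b9a072c, e46f6da, f904633}.
Common ancestors: {26d129c, b9a072c, e46f6da, f904633}.
Among these, f904633 is not an ancestor of any other common ancestor — it is the merge base.

f904633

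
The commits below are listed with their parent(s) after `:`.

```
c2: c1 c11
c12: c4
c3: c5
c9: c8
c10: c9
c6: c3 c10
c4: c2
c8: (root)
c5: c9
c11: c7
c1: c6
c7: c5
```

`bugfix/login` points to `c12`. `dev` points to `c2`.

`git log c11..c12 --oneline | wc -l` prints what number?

Reachable from c12: {c1, c10, c11, c12, c2, c3, c4, c5, c6, c7, c8, c9}.
Reachable from c11: {c11, c5, c7, c8, c9}.
In c12's history but not c11's: {c1, c10, c12, c2, c3, c4, c6} — 7 commits.

7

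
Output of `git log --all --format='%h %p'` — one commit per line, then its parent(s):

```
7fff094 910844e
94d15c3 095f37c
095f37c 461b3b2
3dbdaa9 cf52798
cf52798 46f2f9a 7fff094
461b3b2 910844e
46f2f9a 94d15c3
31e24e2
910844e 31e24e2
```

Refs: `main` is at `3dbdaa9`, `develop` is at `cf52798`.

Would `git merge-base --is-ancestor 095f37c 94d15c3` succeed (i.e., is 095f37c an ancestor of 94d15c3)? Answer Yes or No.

Yes

Ancestors of 94d15c3 (commits reachable by following parents): {095f37c, 31e24e2, 461b3b2, 910844e, 94d15c3}.
095f37c is in that set, so it is an ancestor of 94d15c3.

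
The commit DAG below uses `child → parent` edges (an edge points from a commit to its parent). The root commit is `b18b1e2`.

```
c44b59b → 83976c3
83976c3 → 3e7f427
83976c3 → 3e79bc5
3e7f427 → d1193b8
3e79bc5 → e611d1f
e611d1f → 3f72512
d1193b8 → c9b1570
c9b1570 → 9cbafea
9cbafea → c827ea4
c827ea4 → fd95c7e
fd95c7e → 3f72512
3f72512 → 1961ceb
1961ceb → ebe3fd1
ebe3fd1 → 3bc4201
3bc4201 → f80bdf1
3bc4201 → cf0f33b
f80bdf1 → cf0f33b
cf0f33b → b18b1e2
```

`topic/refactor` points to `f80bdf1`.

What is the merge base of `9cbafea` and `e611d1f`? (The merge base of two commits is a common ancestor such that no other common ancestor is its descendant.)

Ancestors of 9cbafea: {1961ceb, 3bc4201, 3f72512, 9cbafea, b18b1e2, c827ea4, cf0f33b, ebe3fd1, f80bdf1, fd95c7e}.
Ancestors of e611d1f: {1961ceb, 3bc4201, 3f72512, b18b1e2, cf0f33b, e611d1f, ebe3fd1, f80bdf1}.
Common ancestors: {1961ceb, 3bc4201, 3f72512, b18b1e2, cf0f33b, ebe3fd1, f80bdf1}.
Among these, 3f72512 is not an ancestor of any other common ancestor — it is the merge base.

3f72512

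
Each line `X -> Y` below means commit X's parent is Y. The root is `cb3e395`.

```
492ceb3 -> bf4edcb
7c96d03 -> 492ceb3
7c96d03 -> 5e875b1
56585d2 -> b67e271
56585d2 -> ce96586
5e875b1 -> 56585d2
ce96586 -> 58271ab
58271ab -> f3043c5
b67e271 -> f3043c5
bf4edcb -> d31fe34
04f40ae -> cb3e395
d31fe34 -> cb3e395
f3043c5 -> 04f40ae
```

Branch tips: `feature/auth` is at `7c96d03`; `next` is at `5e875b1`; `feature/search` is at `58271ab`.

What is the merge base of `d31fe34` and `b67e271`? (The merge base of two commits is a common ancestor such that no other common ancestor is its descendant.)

Ancestors of d31fe34: {cb3e395, d31fe34}.
Ancestors of b67e271: {04f40ae, b67e271, cb3e395, f3043c5}.
Common ancestors: {cb3e395}.
The only common ancestor is cb3e395, so it is the merge base.

cb3e395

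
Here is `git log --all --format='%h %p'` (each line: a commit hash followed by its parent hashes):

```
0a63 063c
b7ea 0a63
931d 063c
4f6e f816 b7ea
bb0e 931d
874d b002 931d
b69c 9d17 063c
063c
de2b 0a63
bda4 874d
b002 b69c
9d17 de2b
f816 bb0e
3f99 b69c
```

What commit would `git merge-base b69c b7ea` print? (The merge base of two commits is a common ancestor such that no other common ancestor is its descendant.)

Ancestors of b69c: {063c, 0a63, 9d17, b69c, de2b}.
Ancestors of b7ea: {063c, 0a63, b7ea}.
Common ancestors: {063c, 0a63}.
Among these, 0a63 is not an ancestor of any other common ancestor — it is the merge base.

0a63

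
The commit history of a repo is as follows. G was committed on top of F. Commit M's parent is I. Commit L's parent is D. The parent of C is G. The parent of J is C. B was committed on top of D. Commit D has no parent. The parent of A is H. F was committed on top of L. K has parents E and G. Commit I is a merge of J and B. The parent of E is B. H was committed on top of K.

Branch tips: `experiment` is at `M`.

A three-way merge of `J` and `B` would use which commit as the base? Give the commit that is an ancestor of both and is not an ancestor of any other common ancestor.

Ancestors of J: {C, D, F, G, J, L}.
Ancestors of B: {B, D}.
Common ancestors: {D}.
The only common ancestor is D, so it is the merge base.

D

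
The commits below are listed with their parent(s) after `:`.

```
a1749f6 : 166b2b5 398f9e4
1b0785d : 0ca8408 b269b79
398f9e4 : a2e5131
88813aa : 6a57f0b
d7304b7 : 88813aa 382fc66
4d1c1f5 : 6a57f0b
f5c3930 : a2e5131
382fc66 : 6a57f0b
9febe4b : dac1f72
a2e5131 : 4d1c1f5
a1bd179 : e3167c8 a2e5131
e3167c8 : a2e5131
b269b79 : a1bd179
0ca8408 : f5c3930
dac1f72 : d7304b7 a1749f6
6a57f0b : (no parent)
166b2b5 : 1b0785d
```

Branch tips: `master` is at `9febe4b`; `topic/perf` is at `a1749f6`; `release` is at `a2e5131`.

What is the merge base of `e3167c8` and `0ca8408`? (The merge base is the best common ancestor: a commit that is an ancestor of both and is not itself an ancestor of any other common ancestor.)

a2e5131

Ancestors of e3167c8: {4d1c1f5, 6a57f0b, a2e5131, e3167c8}.
Ancestors of 0ca8408: {0ca8408, 4d1c1f5, 6a57f0b, a2e5131, f5c3930}.
Common ancestors: {4d1c1f5, 6a57f0b, a2e5131}.
Among these, a2e5131 is not an ancestor of any other common ancestor — it is the merge base.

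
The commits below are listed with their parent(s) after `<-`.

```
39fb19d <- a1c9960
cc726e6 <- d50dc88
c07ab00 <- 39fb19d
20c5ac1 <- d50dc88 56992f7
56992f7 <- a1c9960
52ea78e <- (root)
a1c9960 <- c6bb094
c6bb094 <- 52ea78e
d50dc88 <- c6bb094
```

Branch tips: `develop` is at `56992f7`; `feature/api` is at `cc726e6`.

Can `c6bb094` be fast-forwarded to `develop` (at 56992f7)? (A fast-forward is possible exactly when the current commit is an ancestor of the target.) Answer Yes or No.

Yes

A fast-forward from c6bb094 to 56992f7 is possible iff c6bb094 is an ancestor of 56992f7.
Ancestors of 56992f7: {52ea78e, 56992f7, a1c9960, c6bb094}.
c6bb094 is among them, so fast-forward is possible.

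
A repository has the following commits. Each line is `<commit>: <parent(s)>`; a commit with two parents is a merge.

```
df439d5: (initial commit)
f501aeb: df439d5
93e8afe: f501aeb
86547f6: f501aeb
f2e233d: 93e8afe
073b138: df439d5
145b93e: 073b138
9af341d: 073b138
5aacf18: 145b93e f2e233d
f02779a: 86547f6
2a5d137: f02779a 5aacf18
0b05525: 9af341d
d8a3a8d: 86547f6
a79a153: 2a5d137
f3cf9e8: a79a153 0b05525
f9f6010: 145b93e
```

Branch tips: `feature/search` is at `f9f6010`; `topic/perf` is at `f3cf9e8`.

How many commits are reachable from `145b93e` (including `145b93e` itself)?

Walking parent pointers from 145b93e: reachable set = {073b138, 145b93e, df439d5}.
That is 3 commits.

3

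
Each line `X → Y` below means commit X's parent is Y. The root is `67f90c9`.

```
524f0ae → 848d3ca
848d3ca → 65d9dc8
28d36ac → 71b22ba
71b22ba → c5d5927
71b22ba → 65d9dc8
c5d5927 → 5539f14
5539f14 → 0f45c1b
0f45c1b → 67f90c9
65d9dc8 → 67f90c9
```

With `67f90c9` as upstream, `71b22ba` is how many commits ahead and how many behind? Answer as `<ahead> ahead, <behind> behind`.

Reachable from 71b22ba: {0f45c1b, 5539f14, 65d9dc8, 67f90c9, 71b22ba, c5d5927}.
Reachable from 67f90c9: {67f90c9}.
Only in 71b22ba's history (ahead): {0f45c1b, 5539f14, 65d9dc8, 71b22ba, c5d5927} — 5.
Only in 67f90c9's history (behind): {} — 0.

5 ahead, 0 behind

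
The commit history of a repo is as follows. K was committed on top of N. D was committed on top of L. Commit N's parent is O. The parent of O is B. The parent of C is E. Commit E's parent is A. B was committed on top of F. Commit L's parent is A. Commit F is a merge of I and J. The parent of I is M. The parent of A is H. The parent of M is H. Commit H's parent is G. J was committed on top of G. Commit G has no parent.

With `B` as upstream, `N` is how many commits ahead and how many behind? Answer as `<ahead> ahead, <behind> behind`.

2 ahead, 0 behind

Reachable from N: {B, F, G, H, I, J, M, N, O}.
Reachable from B: {B, F, G, H, I, J, M}.
Only in N's history (ahead): {N, O} — 2.
Only in B's history (behind): {} — 0.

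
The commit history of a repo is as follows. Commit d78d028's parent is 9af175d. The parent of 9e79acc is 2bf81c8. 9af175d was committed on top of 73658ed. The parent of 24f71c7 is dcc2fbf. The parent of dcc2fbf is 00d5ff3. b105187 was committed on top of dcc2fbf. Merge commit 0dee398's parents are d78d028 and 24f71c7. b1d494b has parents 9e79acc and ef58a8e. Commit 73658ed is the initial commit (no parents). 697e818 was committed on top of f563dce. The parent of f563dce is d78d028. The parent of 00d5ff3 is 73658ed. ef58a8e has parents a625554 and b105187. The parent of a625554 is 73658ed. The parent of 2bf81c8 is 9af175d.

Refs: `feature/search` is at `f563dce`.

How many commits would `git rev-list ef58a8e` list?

6

Walking parent pointers from ef58a8e: reachable set = {00d5ff3, 73658ed, a625554, b105187, dcc2fbf, ef58a8e}.
That is 6 commits.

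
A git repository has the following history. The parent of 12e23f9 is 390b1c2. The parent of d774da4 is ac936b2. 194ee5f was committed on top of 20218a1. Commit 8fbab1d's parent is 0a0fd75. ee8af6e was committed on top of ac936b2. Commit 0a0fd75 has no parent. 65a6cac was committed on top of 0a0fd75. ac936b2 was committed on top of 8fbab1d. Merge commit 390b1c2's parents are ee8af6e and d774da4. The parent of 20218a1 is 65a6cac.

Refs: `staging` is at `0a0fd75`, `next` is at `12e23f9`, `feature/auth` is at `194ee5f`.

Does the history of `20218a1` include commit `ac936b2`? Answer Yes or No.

No

Ancestors of 20218a1: {0a0fd75, 20218a1, 65a6cac}.
ac936b2 is not in that set, so it is not an ancestor of 20218a1.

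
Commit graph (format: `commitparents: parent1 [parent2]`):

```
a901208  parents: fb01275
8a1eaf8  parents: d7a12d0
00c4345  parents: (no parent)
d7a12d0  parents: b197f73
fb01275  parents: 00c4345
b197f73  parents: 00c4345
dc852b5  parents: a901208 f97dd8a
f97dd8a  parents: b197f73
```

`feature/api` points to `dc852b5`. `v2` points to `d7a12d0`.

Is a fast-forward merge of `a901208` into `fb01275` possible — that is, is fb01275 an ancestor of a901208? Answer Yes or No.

A fast-forward from fb01275 to a901208 is possible iff fb01275 is an ancestor of a901208.
Ancestors of a901208: {00c4345, a901208, fb01275}.
fb01275 is among them, so fast-forward is possible.

Yes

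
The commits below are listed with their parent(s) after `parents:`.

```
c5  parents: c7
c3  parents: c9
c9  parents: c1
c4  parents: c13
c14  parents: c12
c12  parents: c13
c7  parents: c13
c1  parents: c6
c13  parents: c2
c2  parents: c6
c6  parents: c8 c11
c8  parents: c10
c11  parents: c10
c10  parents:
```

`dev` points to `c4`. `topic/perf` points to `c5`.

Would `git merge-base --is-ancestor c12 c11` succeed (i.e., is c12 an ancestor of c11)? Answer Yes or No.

No

Ancestors of c11: {c10, c11}.
c12 is not in that set, so it is not an ancestor of c11.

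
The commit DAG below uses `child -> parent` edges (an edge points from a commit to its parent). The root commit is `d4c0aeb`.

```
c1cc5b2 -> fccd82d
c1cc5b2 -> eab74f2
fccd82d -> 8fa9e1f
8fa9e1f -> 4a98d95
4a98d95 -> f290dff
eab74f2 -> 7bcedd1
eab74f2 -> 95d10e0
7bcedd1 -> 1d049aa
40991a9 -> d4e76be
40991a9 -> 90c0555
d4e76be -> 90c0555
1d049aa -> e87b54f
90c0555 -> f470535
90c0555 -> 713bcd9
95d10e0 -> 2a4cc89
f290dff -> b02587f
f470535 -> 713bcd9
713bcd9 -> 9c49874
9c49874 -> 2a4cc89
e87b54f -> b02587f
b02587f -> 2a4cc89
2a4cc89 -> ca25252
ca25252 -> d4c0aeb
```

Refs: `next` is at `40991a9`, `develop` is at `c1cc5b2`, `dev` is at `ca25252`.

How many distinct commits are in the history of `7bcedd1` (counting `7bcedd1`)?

7

Walking parent pointers from 7bcedd1: reachable set = {1d049aa, 2a4cc89, 7bcedd1, b02587f, ca25252, d4c0aeb, e87b54f}.
That is 7 commits.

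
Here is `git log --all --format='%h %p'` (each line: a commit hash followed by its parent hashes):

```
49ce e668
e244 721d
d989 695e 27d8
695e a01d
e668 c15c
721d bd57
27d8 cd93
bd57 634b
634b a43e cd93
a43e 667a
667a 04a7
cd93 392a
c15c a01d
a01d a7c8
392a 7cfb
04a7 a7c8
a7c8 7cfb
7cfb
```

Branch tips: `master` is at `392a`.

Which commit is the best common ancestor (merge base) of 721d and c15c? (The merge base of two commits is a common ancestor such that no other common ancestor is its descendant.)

Ancestors of 721d: {04a7, 392a, 634b, 667a, 721d, 7cfb, a43e, a7c8, bd57, cd93}.
Ancestors of c15c: {7cfb, a01d, a7c8, c15c}.
Common ancestors: {7cfb, a7c8}.
Among these, a7c8 is not an ancestor of any other common ancestor — it is the merge base.

a7c8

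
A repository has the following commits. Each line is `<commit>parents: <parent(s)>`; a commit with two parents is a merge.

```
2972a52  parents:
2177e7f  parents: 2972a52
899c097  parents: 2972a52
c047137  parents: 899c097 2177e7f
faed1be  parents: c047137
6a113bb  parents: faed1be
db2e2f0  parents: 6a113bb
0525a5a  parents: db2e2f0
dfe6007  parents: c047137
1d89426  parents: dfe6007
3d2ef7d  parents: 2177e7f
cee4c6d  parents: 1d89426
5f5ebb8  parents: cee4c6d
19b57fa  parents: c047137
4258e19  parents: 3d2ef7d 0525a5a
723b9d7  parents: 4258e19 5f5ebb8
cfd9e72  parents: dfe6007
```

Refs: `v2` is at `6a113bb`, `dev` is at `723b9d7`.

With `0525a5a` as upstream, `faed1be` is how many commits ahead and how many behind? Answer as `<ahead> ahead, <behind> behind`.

0 ahead, 3 behind

Reachable from faed1be: {2177e7f, 2972a52, 899c097, c047137, faed1be}.
Reachable from 0525a5a: {0525a5a, 2177e7f, 2972a52, 6a113bb, 899c097, c047137, db2e2f0, faed1be}.
Only in faed1be's history (ahead): {} — 0.
Only in 0525a5a's history (behind): {0525a5a, 6a113bb, db2e2f0} — 3.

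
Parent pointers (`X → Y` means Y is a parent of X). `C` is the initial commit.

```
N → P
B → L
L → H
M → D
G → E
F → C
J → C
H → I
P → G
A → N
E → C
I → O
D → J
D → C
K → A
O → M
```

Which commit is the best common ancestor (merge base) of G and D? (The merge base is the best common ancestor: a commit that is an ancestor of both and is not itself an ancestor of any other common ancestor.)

Ancestors of G: {C, E, G}.
Ancestors of D: {C, D, J}.
Common ancestors: {C}.
The only common ancestor is C, so it is the merge base.

C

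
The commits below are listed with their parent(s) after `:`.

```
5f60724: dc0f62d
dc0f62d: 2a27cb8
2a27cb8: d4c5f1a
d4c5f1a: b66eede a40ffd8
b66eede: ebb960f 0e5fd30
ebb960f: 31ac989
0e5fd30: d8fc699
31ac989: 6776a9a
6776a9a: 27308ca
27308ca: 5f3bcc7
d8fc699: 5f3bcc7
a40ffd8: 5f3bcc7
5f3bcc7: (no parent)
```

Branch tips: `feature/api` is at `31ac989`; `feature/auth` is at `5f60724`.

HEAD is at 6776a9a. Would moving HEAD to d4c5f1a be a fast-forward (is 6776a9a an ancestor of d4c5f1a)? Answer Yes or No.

A fast-forward from 6776a9a to d4c5f1a is possible iff 6776a9a is an ancestor of d4c5f1a.
Ancestors of d4c5f1a: {0e5fd30, 27308ca, 31ac989, 5f3bcc7, 6776a9a, a40ffd8, b66eede, d4c5f1a, d8fc699, ebb960f}.
6776a9a is among them, so fast-forward is possible.

Yes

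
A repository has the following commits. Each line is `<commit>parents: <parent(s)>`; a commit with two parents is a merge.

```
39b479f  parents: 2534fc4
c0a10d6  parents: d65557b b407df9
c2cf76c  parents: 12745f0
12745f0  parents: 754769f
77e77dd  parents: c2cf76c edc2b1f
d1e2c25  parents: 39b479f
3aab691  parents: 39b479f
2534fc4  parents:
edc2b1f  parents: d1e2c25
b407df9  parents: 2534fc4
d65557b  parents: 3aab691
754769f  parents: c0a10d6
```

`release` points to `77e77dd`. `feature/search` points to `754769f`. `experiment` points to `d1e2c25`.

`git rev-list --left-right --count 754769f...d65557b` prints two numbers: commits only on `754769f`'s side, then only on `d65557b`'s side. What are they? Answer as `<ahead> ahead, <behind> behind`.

3 ahead, 0 behind

Reachable from 754769f: {2534fc4, 39b479f, 3aab691, 754769f, b407df9, c0a10d6, d65557b}.
Reachable from d65557b: {2534fc4, 39b479f, 3aab691, d65557b}.
Only in 754769f's history (ahead): {754769f, b407df9, c0a10d6} — 3.
Only in d65557b's history (behind): {} — 0.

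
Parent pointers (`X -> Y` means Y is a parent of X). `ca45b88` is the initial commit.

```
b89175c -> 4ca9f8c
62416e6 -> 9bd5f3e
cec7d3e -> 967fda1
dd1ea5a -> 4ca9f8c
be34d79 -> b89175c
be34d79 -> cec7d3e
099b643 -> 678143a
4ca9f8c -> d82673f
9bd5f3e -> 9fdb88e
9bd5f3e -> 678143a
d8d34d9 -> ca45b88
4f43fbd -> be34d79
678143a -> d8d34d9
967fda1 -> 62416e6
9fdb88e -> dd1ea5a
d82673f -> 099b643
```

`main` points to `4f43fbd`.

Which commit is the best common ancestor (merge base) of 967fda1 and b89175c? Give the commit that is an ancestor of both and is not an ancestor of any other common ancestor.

Ancestors of 967fda1: {099b643, 4ca9f8c, 62416e6, 678143a, 967fda1, 9bd5f3e, 9fdb88e, ca45b88, d82673f, d8d34d9, dd1ea5a}.
Ancestors of b89175c: {099b643, 4ca9f8c, 678143a, b89175c, ca45b88, d82673f, d8d34d9}.
Common ancestors: {099b643, 4ca9f8c, 678143a, ca45b88, d82673f, d8d34d9}.
Among these, 4ca9f8c is not an ancestor of any other common ancestor — it is the merge base.

4ca9f8c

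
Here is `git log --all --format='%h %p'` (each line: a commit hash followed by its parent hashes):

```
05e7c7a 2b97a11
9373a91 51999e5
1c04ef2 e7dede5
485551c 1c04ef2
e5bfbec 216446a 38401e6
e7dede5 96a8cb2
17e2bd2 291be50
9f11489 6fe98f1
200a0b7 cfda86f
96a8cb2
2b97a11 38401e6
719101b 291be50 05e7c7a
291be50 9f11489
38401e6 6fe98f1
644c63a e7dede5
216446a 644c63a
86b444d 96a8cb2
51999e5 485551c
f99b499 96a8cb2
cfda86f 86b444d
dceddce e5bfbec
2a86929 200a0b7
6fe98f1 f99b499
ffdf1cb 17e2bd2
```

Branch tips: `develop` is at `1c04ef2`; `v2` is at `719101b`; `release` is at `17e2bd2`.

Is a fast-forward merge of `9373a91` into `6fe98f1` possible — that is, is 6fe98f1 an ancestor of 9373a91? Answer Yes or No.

No

A fast-forward from 6fe98f1 to 9373a91 is possible iff 6fe98f1 is an ancestor of 9373a91.
Ancestors of 9373a91: {1c04ef2, 485551c, 51999e5, 9373a91, 96a8cb2, e7dede5}.
6fe98f1 is not among them, so fast-forward is not possible.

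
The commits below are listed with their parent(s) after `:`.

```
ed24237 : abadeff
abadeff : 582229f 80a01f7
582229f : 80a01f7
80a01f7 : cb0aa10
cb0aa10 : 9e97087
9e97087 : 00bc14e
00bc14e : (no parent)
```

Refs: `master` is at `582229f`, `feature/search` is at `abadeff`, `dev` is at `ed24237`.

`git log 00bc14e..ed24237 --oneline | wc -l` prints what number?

Reachable from ed24237: {00bc14e, 582229f, 80a01f7, 9e97087, abadeff, cb0aa10, ed24237}.
Reachable from 00bc14e: {00bc14e}.
In ed24237's history but not 00bc14e's: {582229f, 80a01f7, 9e97087, abadeff, cb0aa10, ed24237} — 6 commits.

6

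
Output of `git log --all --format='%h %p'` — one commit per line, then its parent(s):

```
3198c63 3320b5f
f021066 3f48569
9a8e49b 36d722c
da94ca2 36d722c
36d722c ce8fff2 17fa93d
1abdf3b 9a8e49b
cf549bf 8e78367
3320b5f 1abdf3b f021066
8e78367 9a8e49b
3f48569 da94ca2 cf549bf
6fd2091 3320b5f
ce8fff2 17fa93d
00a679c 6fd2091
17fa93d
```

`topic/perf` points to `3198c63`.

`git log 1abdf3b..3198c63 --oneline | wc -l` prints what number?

7

Reachable from 3198c63: {17fa93d, 1abdf3b, 3198c63, 3320b5f, 36d722c, 3f48569, 8e78367, 9a8e49b, ce8fff2, cf549bf, da94ca2, f021066}.
Reachable from 1abdf3b: {17fa93d, 1abdf3b, 36d722c, 9a8e49b, ce8fff2}.
In 3198c63's history but not 1abdf3b's: {3198c63, 3320b5f, 3f48569, 8e78367, cf549bf, da94ca2, f021066} — 7 commits.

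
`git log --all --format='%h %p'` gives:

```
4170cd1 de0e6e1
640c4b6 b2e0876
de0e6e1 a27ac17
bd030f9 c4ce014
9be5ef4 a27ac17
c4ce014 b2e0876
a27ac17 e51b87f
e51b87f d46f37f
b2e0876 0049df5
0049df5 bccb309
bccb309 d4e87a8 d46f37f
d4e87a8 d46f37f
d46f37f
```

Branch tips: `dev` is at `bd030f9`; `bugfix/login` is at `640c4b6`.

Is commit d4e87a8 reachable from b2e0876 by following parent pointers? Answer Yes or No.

Yes

Ancestors of b2e0876 (commits reachable by following parents): {0049df5, b2e0876, bccb309, d46f37f, d4e87a8}.
d4e87a8 is in that set, so it is an ancestor of b2e0876.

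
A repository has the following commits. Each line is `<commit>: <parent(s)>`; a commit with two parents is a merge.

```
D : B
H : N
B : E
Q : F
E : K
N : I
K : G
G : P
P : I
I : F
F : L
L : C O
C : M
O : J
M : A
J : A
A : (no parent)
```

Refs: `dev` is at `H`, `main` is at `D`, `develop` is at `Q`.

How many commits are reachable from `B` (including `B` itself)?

Walking parent pointers from B: reachable set = {A, B, C, E, F, G, I, J, K, L, M, O, P}.
That is 13 commits.

13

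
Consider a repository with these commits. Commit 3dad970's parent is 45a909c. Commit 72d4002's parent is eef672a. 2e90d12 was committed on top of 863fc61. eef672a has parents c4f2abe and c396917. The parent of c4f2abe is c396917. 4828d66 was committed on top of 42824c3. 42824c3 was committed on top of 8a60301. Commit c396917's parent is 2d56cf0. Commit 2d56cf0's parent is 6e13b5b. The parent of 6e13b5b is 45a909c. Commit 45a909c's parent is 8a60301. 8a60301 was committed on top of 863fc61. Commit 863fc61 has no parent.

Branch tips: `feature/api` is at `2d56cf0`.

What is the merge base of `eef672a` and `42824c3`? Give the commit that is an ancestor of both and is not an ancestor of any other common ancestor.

Ancestors of eef672a: {2d56cf0, 45a909c, 6e13b5b, 863fc61, 8a60301, c396917, c4f2abe, eef672a}.
Ancestors of 42824c3: {42824c3, 863fc61, 8a60301}.
Common ancestors: {863fc61, 8a60301}.
Among these, 8a60301 is not an ancestor of any other common ancestor — it is the merge base.

8a60301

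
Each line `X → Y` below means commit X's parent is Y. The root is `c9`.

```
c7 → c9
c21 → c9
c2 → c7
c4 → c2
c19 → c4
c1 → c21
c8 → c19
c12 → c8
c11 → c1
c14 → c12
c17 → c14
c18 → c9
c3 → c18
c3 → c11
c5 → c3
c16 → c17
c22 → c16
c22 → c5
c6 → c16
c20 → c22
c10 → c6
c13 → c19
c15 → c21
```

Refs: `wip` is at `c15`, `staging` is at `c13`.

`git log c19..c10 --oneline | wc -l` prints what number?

7

Reachable from c10: {c10, c12, c14, c16, c17, c19, c2, c4, c6, c7, c8, c9}.
Reachable from c19: {c19, c2, c4, c7, c9}.
In c10's history but not c19's: {c10, c12, c14, c16, c17, c6, c8} — 7 commits.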